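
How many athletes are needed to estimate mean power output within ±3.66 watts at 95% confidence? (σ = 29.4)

n = (z*σ/E)² = (1.96×29.4/3.66)² = 247.9 → n = 248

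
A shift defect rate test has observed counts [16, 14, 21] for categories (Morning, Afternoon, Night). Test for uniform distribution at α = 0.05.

Expected = 17 each. χ² = Σ(O-E)²/E = 1.529. df = 2, critical value = 5.991. Fail to reject H₀.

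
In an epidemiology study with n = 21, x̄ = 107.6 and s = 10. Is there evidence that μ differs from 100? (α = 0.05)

t = (x̄ - μ₀)/(s/√n) = (107.6 - 100)/(10/√21) = 3.483. df = 20, critical t = ±2.086. Reject H₀.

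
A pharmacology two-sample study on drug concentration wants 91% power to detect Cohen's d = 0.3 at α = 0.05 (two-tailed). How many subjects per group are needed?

z_{α/2} = 1.96, z_β = Φ⁻¹(0.91) = 1.341. For small effect (d = 0.3): n per group = 2(z_{α/2} + z_β)²/d² = 2(1.96 + 1.341)²/0.3² = 242.1 → 243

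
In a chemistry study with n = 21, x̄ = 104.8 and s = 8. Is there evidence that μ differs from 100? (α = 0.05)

t = (x̄ - μ₀)/(s/√n) = (104.8 - 100)/(8/√21) = 2.75. df = 20, critical t = ±2.086. Reject H₀.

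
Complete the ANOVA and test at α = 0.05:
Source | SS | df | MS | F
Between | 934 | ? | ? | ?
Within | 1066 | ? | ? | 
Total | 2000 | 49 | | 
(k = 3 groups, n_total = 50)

df_between = 2, df_within = 47. MS_between = 467.0, MS_within = 22.68. F = 20.59, F_crit ≈ 3.195. Reject H₀.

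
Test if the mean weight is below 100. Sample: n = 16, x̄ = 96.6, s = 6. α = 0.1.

t = (96.6 - 100)/(6/√16) = -2.267, df = 15. Critical t = -1.341. Reject H₀.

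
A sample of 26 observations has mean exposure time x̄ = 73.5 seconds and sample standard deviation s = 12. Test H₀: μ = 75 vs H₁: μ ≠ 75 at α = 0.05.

t = (x̄ - μ₀)/(s/√n) = (73.5 - 75)/(12/√26) = -0.637. df = 25, critical t = ±2.06. Fail to reject H₀.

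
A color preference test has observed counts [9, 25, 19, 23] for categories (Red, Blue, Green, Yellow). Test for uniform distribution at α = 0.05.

Expected = 19 each. χ² = Σ(O-E)²/E = 8.0. df = 3, critical value = 7.815. Reject H₀.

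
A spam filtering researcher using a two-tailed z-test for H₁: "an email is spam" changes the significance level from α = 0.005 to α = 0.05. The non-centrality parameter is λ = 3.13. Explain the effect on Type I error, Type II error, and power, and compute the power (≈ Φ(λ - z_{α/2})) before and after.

Increasing α from 0.005 to 0.05:
• Type I error rate increases (α is the Type I rate by definition).
• Critical value moves from z_{α/2} = 2.807 to 1.96, so power = Φ(λ - z_{α/2}) goes from Φ(3.13 - 2.807) = 0.627 to Φ(3.13 - 1.96) = 0.879.
• Type II error rate β = 1 - power therefore decreases (0.373 → 0.121).
Appropriate when false negatives are costly — here, a spam email lands in the inbox.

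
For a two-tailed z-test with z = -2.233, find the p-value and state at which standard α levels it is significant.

p = 2·P(Z > |-2.233|) = 2·(1 - Φ(2.233)) ≈ 0.0255. Significant at α = 0.1; Significant at α = 0.05.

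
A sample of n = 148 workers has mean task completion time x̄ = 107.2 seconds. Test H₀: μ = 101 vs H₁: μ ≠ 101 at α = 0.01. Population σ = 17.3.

z = (x̄ - μ₀)/(σ/√n) = (107.2 - 101)/(17.3/√148) = 4.36. Critical value: ±2.576. Since |4.36| > 2.576, Reject H₀.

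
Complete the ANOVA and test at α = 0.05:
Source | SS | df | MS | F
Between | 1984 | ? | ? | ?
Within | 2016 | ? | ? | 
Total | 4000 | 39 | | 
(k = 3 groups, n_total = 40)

df_between = 2, df_within = 37. MS_between = 992.0, MS_within = 54.49. F = 18.206, F_crit ≈ 3.252. Reject H₀.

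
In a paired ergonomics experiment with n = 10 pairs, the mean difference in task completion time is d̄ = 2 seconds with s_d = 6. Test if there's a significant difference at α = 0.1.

t = d̄/(s_d/√n) = 2/(6/√10) = 1.054. df = 9, critical t = ±1.833. Fail to reject H₀.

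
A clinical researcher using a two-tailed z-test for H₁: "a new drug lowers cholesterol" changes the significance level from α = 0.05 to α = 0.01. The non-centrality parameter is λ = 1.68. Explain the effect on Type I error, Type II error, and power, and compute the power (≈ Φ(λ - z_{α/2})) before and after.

Decreasing α from 0.05 to 0.01:
• Type I error rate decreases (α is the Type I rate by definition).
• Critical value moves from z_{α/2} = 1.96 to 2.576, so power = Φ(λ - z_{α/2}) goes from Φ(1.68 - 1.96) = 0.39 to Φ(1.68 - 2.576) = 0.185.
• Type II error rate β = 1 - power therefore increases (0.61 → 0.815).
Appropriate when false positives are costly — here, approving an ineffective drug — patients take a useless medication and may skip effective alternatives.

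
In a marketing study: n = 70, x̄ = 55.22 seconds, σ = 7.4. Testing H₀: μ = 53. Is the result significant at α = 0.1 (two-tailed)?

z = (55.22 - 53)/(7.4/√70) = 2.51. Since |z| > 1.645, significant at α = 0.1.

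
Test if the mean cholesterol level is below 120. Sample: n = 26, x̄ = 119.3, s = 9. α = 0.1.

t = (119.3 - 120)/(9/√26) = -0.397, df = 25. Critical t = -1.316. Fail to reject H₀.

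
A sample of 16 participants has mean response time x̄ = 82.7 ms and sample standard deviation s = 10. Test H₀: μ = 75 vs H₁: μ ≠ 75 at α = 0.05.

t = (x̄ - μ₀)/(s/√n) = (82.7 - 75)/(10/√16) = 3.08. df = 15, critical t = ±2.131. Reject H₀.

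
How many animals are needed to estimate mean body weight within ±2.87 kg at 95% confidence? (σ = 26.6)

n = (z*σ/E)² = (1.96×26.6/2.87)² = 330.0 → n = 330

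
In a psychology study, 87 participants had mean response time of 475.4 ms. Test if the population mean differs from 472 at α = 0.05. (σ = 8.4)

z = (x̄ - μ₀)/(σ/√n) = (475.4 - 472)/(8.4/√87) = 3.775. Critical value: ±1.96. Since |3.775| > 1.96, Reject H₀.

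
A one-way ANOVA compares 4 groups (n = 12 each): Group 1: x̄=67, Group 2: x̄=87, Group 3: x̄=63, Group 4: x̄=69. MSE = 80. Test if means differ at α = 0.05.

Grand mean = 71.5. SS_between = 4068.0, MS_between = 1356.0. F = 16.95, F_crit ≈ 2.816. Reject H₀.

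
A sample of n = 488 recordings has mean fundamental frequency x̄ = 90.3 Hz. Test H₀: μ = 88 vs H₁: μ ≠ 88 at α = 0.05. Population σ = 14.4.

z = (x̄ - μ₀)/(σ/√n) = (90.3 - 88)/(14.4/√488) = 3.528. Critical value: ±1.96. Since |3.528| > 1.96, Reject H₀.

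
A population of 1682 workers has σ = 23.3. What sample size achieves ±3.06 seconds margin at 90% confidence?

Without FPC: n₀ = (1.645×23.3/3.06)² = 156.892. With FPC: n = n₀N/(n₀+N-1) = 143.6 → n = 144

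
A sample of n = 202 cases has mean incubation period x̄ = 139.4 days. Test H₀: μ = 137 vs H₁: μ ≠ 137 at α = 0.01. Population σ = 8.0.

z = (x̄ - μ₀)/(σ/√n) = (139.4 - 137)/(8.0/√202) = 4.264. Critical value: ±2.576. Since |4.264| > 2.576, Reject H₀.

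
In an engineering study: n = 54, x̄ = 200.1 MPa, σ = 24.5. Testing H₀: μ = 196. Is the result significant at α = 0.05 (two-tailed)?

z = (200.1 - 196)/(24.5/√54) = 1.23. Since |z| ≤ 1.96, not significant at α = 0.05.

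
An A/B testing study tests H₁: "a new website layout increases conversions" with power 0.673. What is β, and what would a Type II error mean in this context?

β = 1 - power = 1 - 0.673 = 0.327. A Type II error is failing to reject H₀ when H₀ is false (false negative) — here, failing to conclude that a new website layout increases conversions when in fact it is true. Consequence: discarding a layout that would have improved conversions — lost revenue.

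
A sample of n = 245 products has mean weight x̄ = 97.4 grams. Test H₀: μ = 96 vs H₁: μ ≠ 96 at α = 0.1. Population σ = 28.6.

z = (x̄ - μ₀)/(σ/√n) = (97.4 - 96)/(28.6/√245) = 0.766. Critical value: ±1.645. Since |0.766| ≤ 1.645, Fail to reject H₀.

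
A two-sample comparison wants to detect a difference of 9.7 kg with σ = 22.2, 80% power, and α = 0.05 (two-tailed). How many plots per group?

n per group = 2(z_α/2 + z_β)²σ²/d² = 2×(1.96 + 0.84)²×22.2²/9.7² = 82.1 → n = 83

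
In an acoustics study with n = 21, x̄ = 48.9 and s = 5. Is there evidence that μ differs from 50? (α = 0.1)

t = (x̄ - μ₀)/(s/√n) = (48.9 - 50)/(5/√21) = -1.008. df = 20, critical t = ±1.725. Fail to reject H₀.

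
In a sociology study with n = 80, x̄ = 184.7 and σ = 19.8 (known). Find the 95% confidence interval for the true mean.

CI = x̄ ± z*(σ/√n) = 184.7 ± 1.96(19.8/√80) = 184.7 ± 4.34 = (180.36, 189.04)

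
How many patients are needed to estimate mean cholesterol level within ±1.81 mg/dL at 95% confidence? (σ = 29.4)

n = (z*σ/E)² = (1.96×29.4/1.81)² = 1013.6 → n = 1014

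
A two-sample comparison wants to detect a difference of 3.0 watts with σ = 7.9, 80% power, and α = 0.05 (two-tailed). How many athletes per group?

n per group = 2(z_α/2 + z_β)²σ²/d² = 2×(1.96 + 0.84)²×7.9²/3.0² = 108.7 → n = 109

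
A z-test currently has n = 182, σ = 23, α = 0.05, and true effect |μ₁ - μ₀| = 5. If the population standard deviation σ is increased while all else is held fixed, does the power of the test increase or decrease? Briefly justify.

Power decreases: a larger σ inflates the standard error σ/√n, pulling the sampling distribution under H₁ back toward the critical value.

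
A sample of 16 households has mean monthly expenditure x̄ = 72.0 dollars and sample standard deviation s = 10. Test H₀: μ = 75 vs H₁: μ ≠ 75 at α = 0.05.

t = (x̄ - μ₀)/(s/√n) = (72.0 - 75)/(10/√16) = -1.2. df = 15, critical t = ±2.131. Fail to reject H₀.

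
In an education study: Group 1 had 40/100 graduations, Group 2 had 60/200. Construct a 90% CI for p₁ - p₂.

p̂₁ = 0.4, p̂₂ = 0.3. Difference = 0.1. CI = (0.003, 0.197)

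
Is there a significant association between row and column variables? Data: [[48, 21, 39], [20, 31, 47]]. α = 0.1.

χ² = 13.744. df = 2, critical = 4.605. Reject H₀. Variables are dependent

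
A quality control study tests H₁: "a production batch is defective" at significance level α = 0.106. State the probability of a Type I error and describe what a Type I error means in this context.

P(Type I error) = α = 0.106. A Type I error is rejecting H₀ when H₀ is actually true (false positive) — here, concluding that a production batch is defective when in fact this is not the case. Consequence: scrapping a good batch — wasted material and cost for no reason.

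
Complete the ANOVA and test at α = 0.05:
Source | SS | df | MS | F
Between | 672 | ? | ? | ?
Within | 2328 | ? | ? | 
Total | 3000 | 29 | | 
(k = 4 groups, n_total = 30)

df_between = 3, df_within = 26. MS_between = 224.0, MS_within = 89.54. F = 2.502, F_crit ≈ 2.975. Fail to reject H₀.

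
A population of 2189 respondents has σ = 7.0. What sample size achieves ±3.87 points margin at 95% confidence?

Without FPC: n₀ = (1.96×7.0/3.87)² = 12.569. With FPC: n = n₀N/(n₀+N-1) = 12.5 → n = 13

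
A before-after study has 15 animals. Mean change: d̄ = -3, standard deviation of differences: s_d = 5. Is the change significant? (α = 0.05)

t = d̄/(s_d/√n) = -3/(5/√15) = -2.324. df = 14, critical t = ±2.145. Reject H₀.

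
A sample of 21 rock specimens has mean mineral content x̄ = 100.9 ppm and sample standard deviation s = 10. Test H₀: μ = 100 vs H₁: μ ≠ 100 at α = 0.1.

t = (x̄ - μ₀)/(s/√n) = (100.9 - 100)/(10/√21) = 0.412. df = 20, critical t = ±1.725. Fail to reject H₀.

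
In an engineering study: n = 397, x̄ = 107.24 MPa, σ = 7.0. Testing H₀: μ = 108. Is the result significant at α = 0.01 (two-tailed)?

z = (107.24 - 108)/(7.0/√397) = -2.163. Since |z| ≤ 2.576, not significant at α = 0.01.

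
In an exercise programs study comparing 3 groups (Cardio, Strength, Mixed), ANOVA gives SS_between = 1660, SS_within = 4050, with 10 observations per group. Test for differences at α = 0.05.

df_between = 2, df_within = 27. F = MS_between/MS_within = 830.0/150.0 = 5.533. F_crit ≈ 3.354. Reject H₀. At least one mean differs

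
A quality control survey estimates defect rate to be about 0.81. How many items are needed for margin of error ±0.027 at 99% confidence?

n = z²p(1-p)/E² = 2.576²×0.81×0.19/0.027² = 1400.9 → n = 1401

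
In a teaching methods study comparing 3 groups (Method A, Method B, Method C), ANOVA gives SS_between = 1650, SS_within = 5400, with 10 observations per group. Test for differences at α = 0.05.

df_between = 2, df_within = 27. F = MS_between/MS_within = 825.0/200.0 = 4.125. F_crit ≈ 3.354. Reject H₀. At least one mean differs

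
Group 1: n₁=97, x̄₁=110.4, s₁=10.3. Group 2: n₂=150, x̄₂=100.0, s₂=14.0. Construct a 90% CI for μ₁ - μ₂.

Difference = 10.4. SE = √(10.3²/97 + 14.0²/150) = 1.549. CI = (7.85, 12.95)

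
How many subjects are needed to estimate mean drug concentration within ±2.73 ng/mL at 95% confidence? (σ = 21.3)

n = (z*σ/E)² = (1.96×21.3/2.73)² = 233.9 → n = 234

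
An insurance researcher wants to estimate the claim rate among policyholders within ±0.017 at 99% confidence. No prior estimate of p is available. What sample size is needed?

Conservative approach: use p = 0.5 (maximizes p(1-p) = 0.25). n = z²(0.25)/E² = 2.576²×0.25/0.017² = 5740.3 → n = 5741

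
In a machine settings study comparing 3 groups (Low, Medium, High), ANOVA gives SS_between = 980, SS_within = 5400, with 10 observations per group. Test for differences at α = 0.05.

df_between = 2, df_within = 27. F = MS_between/MS_within = 490.0/200.0 = 2.45. F_crit ≈ 3.354. Fail to reject H₀.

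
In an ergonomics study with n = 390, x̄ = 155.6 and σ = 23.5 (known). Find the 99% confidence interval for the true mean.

CI = x̄ ± z*(σ/√n) = 155.6 ± 2.576(23.5/√390) = 155.6 ± 3.07 = (152.53, 158.67)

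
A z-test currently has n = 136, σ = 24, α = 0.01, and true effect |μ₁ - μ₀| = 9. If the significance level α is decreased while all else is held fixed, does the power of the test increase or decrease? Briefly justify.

Power decreases: a smaller α raises the critical value, so less of the H₁ sampling distribution falls in the rejection region.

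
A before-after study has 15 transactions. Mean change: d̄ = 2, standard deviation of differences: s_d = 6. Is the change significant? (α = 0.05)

t = d̄/(s_d/√n) = 2/(6/√15) = 1.291. df = 14, critical t = ±2.145. Fail to reject H₀.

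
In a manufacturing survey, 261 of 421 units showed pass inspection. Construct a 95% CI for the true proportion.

p̂ = 0.62. CI = p̂ ± z*√(p̂(1-p̂)/n) = (0.574, 0.666)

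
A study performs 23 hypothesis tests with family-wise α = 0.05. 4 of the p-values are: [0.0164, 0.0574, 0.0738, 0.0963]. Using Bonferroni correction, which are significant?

Bonferroni α = 0.05/23 = 0.00217. None of the given p-values are significant.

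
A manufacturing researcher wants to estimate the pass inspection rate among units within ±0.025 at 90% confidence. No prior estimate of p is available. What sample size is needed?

Conservative approach: use p = 0.5 (maximizes p(1-p) = 0.25). n = z²(0.25)/E² = 1.645²×0.25/0.025² = 1082.4 → n = 1083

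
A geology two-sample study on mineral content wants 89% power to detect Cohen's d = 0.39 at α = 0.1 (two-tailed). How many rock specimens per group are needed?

z_{α/2} = 1.645, z_β = Φ⁻¹(0.89) = 1.227. For small effect (d = 0.39): n per group = 2(z_{α/2} + z_β)²/d² = 2(1.645 + 1.227)²/0.39² = 108.5 → 109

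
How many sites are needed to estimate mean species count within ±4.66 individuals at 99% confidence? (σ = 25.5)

n = (z*σ/E)² = (2.576×25.5/4.66)² = 198.7 → n = 199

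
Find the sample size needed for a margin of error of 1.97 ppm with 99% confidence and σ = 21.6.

n = (z*σ/E)² = (2.576×21.6/1.97)² = 797.7 → n = 798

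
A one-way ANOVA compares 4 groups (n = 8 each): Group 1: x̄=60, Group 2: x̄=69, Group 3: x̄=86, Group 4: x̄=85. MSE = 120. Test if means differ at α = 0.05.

Grand mean = 75.0. SS_between = 3856.0, MS_between = 1285.33. F = 10.711, F_crit ≈ 2.947. Reject H₀.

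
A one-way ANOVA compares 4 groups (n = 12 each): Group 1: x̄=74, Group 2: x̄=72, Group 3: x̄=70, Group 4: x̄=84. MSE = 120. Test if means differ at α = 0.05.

Grand mean = 75.0. SS_between = 1392.0, MS_between = 464.0. F = 3.867, F_crit ≈ 2.816. Reject H₀.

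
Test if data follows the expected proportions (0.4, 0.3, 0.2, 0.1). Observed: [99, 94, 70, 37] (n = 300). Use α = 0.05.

Expected: [120.0, 90.0, 60.0, 30.0]. χ² = 7.153. df = 3, critical = 7.815. Fail to reject H₀.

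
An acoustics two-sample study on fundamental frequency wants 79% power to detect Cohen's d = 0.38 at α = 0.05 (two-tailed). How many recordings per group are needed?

z_{α/2} = 1.96, z_β = Φ⁻¹(0.79) = 0.806. For small effect (d = 0.38): n per group = 2(z_{α/2} + z_β)²/d² = 2(1.96 + 0.806)²/0.38² = 106.0 → 106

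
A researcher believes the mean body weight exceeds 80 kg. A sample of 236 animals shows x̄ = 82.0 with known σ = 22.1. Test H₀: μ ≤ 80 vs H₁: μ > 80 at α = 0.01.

z = 1.39. Critical value: 2.33. Fail to reject H₀.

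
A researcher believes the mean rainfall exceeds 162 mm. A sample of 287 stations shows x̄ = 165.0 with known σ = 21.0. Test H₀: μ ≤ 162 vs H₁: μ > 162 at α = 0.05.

z = 2.42. Critical value: 1.645. Reject H₀.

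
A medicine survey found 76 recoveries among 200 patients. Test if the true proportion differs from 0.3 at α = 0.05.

p̂ = 0.38, p₀ = 0.3. z = (p̂ - p₀)/√(p₀(1-p₀)/n) = 2.469. Critical: ±1.96. Reject H₀.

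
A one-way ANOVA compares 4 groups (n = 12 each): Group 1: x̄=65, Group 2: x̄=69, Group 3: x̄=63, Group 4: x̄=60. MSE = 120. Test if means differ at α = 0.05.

Grand mean = 64.25. SS_between = 513.0, MS_between = 171.0. F = 1.425, F_crit ≈ 2.816. Fail to reject H₀.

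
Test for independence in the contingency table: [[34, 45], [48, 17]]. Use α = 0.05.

χ² = 13.805. df = 1, critical = 3.841. Reject H₀. Variables are dependent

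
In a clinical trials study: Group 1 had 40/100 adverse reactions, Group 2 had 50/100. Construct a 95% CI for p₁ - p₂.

p̂₁ = 0.4, p̂₂ = 0.5. Difference = -0.1. CI = (-0.237, 0.037)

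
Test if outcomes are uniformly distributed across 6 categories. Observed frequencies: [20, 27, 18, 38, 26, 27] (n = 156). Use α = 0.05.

Expected = 26 each. χ² = Σ(O-E)²/E = 9.462. df = 5, critical value = 11.07. Fail to reject H₀.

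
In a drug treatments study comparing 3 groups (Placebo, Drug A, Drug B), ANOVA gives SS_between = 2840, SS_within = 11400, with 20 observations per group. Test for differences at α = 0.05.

df_between = 2, df_within = 57. F = MS_between/MS_within = 1420.0/200.0 = 7.1. F_crit ≈ 3.159. Reject H₀. At least one mean differs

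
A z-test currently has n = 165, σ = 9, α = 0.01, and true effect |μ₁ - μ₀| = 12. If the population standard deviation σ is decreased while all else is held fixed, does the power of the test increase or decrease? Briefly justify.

Power increases: a smaller σ shrinks the standard error σ/√n, moving the sampling distribution under H₁ further from the critical value.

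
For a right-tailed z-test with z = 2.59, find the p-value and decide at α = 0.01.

p = P(Z > 2.59) = 1 - Φ(2.59) ≈ 0.0048. Since p < 0.01, reject H₀ (significant) at α = 0.01.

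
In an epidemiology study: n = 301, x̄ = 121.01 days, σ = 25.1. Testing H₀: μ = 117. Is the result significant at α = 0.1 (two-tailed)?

z = (121.01 - 117)/(25.1/√301) = 2.772. Since |z| > 1.645, significant at α = 0.1.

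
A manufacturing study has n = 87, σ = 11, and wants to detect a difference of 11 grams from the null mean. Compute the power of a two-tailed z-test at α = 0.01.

SE = σ/√n = 11/√87 = 1.179. Non-centrality λ = d/SE = 11/1.179 = 9.327. Power ≈ Φ(λ - z_{α/2}) = Φ(9.327 - 2.576) = Φ(6.751) = 1.0.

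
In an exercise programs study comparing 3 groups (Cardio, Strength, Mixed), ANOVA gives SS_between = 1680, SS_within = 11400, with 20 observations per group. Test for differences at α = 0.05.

df_between = 2, df_within = 57. F = MS_between/MS_within = 840.0/200.0 = 4.2. F_crit ≈ 3.159. Reject H₀. At least one mean differs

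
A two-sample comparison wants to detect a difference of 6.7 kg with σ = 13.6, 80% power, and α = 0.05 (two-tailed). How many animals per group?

n per group = 2(z_α/2 + z_β)²σ²/d² = 2×(1.96 + 0.84)²×13.6²/6.7² = 64.6 → n = 65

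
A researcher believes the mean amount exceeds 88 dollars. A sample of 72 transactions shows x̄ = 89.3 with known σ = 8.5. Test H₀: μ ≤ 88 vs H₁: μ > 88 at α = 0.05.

z = 1.298. Critical value: 1.645. Fail to reject H₀.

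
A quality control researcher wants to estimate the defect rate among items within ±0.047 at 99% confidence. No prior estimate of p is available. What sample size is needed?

Conservative approach: use p = 0.5 (maximizes p(1-p) = 0.25). n = z²(0.25)/E² = 2.576²×0.25/0.047² = 751.0 → n = 751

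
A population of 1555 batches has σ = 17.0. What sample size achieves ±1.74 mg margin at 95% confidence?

Without FPC: n₀ = (1.96×17.0/1.74)² = 366.7. With FPC: n = n₀N/(n₀+N-1) = 296.9 → n = 297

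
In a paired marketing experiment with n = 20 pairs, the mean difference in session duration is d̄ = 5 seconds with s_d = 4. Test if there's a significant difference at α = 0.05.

t = d̄/(s_d/√n) = 5/(4/√20) = 5.59. df = 19, critical t = ±2.093. Reject H₀.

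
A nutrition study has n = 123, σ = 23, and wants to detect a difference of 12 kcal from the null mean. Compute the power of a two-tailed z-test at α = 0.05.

SE = σ/√n = 23/√123 = 2.074. Non-centrality λ = d/SE = 12/2.074 = 5.786. Power ≈ Φ(λ - z_{α/2}) = Φ(5.786 - 1.96) = Φ(3.826) = 1.0.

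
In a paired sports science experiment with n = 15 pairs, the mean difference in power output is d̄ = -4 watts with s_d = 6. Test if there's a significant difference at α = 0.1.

t = d̄/(s_d/√n) = -4/(6/√15) = -2.582. df = 14, critical t = ±1.761. Reject H₀.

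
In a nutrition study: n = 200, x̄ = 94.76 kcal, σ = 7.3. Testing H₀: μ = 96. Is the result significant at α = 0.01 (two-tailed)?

z = (94.76 - 96)/(7.3/√200) = -2.402. Since |z| ≤ 2.576, not significant at α = 0.01.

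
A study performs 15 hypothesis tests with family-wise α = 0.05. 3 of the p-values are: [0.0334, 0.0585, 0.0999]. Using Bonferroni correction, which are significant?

Bonferroni α = 0.05/15 = 0.00333. None of the given p-values are significant.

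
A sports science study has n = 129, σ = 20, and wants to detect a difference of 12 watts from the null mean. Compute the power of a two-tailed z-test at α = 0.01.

SE = σ/√n = 20/√129 = 1.761. Non-centrality λ = d/SE = 12/1.761 = 6.815. Power ≈ Φ(λ - z_{α/2}) = Φ(6.815 - 2.576) = Φ(4.239) = 1.0.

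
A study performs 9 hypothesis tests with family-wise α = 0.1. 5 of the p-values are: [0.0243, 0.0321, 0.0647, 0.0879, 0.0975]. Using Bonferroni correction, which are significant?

Bonferroni α = 0.1/9 = 0.01111. None of the given p-values are significant.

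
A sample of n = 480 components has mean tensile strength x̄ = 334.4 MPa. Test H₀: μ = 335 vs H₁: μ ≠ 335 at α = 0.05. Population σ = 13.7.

z = (x̄ - μ₀)/(σ/√n) = (334.4 - 335)/(13.7/√480) = -0.96. Critical value: ±1.96. Since |-0.96| ≤ 1.96, Fail to reject H₀.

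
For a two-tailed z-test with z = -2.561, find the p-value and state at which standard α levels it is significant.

p = 2·P(Z > |-2.561|) = 2·(1 - Φ(2.561)) ≈ 0.0104. Significant at α = 0.1; Significant at α = 0.05.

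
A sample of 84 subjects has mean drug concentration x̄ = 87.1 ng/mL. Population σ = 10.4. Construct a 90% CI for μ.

CI = x̄ ± z*(σ/√n) = 87.1 ± 1.645(10.4/√84) = 87.1 ± 1.87 = (85.23, 88.97)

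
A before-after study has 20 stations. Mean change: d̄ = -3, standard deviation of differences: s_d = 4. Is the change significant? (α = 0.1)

t = d̄/(s_d/√n) = -3/(4/√20) = -3.354. df = 19, critical t = ±1.729. Reject H₀.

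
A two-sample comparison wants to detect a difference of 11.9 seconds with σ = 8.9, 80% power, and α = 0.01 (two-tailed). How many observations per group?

n per group = 2(z_α/2 + z_β)²σ²/d² = 2×(2.576 + 0.84)²×8.9²/11.9² = 13.1 → n = 14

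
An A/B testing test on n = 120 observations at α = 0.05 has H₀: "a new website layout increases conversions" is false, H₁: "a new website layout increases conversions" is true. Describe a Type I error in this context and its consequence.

Type I error: rejecting H₀ when it is true — concluding that a new website layout increases conversions when in fact it is not. Consequence: rolling out a layout that doesn't actually help — wasted engineering effort.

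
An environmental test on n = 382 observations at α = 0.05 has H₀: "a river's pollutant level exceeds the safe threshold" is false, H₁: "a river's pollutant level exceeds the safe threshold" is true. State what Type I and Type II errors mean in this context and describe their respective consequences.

Type I (false positive): concluding that a river's pollutant level exceeds the safe threshold when it is not — shutting down a compliant factory unnecessarily. Type II (false negative): failing to conclude that a river's pollutant level exceeds the safe threshold when it is — allowing unsafe pollution to continue. Which is costlier depends on domain priorities and is a judgement call rather than a statistical fact.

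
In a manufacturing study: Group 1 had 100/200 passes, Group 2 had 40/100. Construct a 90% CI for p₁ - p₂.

p̂₁ = 0.5, p̂₂ = 0.4. Difference = 0.1. CI = (0.001, 0.199)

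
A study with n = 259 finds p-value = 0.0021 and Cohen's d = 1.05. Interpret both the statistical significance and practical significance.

Statistically significant (p = 0.0021 < 0.05). Cohen's d = 1.05 indicates a large effect size. Both statistical and practical significance should be considered.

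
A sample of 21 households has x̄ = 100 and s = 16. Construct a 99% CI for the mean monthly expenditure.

CI = x̄ ± t*(s/√n) = 100 ± 2.845(16/√21) = (90.07, 109.93)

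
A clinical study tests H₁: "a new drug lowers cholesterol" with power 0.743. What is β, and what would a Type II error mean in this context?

β = 1 - power = 1 - 0.743 = 0.257. A Type II error is failing to reject H₀ when H₀ is false (false negative) — here, failing to conclude that a new drug lowers cholesterol when in fact it is true. Consequence: shelving an effective drug — patients miss out on a treatment that would have helped.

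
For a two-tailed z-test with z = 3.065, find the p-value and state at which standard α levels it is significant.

p = 2·P(Z > |3.065|) = 2·(1 - Φ(3.065)) ≈ 0.0022. Significant at α = 0.1; Significant at α = 0.05; Significant at α = 0.01.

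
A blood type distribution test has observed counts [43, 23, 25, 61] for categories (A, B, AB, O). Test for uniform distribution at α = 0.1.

Expected = 38 each. χ² = Σ(O-E)²/E = 24.947. df = 3, critical value = 6.251. Reject H₀.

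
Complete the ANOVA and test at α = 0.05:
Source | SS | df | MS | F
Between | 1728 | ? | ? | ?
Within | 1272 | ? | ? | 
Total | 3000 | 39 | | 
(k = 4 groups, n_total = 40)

df_between = 3, df_within = 36. MS_between = 576.0, MS_within = 35.33. F = 16.302, F_crit ≈ 2.866. Reject H₀.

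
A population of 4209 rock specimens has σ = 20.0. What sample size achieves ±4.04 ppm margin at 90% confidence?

Without FPC: n₀ = (1.645×20.0/4.04)² = 66.318. With FPC: n = n₀N/(n₀+N-1) = 65.3 → n = 66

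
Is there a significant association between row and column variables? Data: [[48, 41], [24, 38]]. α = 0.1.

χ² = 3.395. df = 1, critical = 2.706. Reject H₀. Variables are dependent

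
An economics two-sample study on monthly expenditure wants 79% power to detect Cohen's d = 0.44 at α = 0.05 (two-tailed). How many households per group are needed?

z_{α/2} = 1.96, z_β = Φ⁻¹(0.79) = 0.806. For small effect (d = 0.44): n per group = 2(z_{α/2} + z_β)²/d² = 2(1.96 + 0.806)²/0.44² = 79.04 → 80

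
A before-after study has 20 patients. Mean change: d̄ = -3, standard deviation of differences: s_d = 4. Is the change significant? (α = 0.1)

t = d̄/(s_d/√n) = -3/(4/√20) = -3.354. df = 19, critical t = ±1.729. Reject H₀.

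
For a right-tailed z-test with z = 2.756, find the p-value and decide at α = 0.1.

p = P(Z > 2.756) = 1 - Φ(2.756) ≈ 0.0029. Since p < 0.1, reject H₀ (significant) at α = 0.1.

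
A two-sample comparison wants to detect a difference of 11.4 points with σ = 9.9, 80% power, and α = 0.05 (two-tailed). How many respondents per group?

n per group = 2(z_α/2 + z_β)²σ²/d² = 2×(1.96 + 0.84)²×9.9²/11.4² = 11.8 → n = 12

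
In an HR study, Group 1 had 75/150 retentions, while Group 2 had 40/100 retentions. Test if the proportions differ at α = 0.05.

p̂₁ = 0.5, p̂₂ = 0.4, pooled p̂ = 0.46. z = 1.554. Critical: ±1.96. Fail to reject H₀.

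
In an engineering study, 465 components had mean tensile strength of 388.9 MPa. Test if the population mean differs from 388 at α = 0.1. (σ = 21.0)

z = (x̄ - μ₀)/(σ/√n) = (388.9 - 388)/(21.0/√465) = 0.924. Critical value: ±1.645. Since |0.924| ≤ 1.645, Fail to reject H₀.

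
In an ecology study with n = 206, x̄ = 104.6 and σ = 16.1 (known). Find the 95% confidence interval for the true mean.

CI = x̄ ± z*(σ/√n) = 104.6 ± 1.96(16.1/√206) = 104.6 ± 2.2 = (102.4, 106.8)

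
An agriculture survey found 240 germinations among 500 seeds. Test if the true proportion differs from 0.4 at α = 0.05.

p̂ = 0.48, p₀ = 0.4. z = (p̂ - p₀)/√(p₀(1-p₀)/n) = 3.651. Critical: ±1.96. Reject H₀.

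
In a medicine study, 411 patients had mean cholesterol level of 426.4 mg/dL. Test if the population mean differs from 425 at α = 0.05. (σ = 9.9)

z = (x̄ - μ₀)/(σ/√n) = (426.4 - 425)/(9.9/√411) = 2.867. Critical value: ±1.96. Since |2.867| > 1.96, Reject H₀.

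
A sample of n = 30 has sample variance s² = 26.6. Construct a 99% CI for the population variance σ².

df = 29. χ²_{0.005} = 52.336, χ²_{0.995} = 13.121. CI for σ² = ((n-1)s²/χ²_{α/2}, (n-1)s²/χ²_{1-α/2}) = (29·26.6/52.336, 29·26.6/13.121) = (14.74, 58.79)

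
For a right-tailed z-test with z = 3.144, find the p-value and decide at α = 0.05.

p = P(Z > 3.144) = 1 - Φ(3.144) ≈ 0.0008. Since p < 0.05, reject H₀ (significant) at α = 0.05.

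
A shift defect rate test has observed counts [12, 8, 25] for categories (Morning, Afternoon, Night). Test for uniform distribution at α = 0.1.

Expected = 15 each. χ² = Σ(O-E)²/E = 10.533. df = 2, critical value = 4.605. Reject H₀.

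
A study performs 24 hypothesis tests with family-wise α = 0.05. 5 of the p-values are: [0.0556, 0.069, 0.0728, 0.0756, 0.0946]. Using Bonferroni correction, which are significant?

Bonferroni α = 0.05/24 = 0.00208. None of the given p-values are significant.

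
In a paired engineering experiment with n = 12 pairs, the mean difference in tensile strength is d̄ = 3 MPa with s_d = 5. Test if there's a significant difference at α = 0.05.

t = d̄/(s_d/√n) = 3/(5/√12) = 2.078. df = 11, critical t = ±2.201. Fail to reject H₀.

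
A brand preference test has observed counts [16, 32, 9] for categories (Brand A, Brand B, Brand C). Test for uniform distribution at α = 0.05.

Expected = 19 each. χ² = Σ(O-E)²/E = 14.632. df = 2, critical value = 5.991. Reject H₀.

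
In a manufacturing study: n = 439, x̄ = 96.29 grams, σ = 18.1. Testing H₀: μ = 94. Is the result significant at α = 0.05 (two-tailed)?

z = (96.29 - 94)/(18.1/√439) = 2.651. Since |z| > 1.96, significant at α = 0.05.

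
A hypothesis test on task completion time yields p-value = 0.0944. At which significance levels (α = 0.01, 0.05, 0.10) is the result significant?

p = 0.0944. Significant at: α = 0.1.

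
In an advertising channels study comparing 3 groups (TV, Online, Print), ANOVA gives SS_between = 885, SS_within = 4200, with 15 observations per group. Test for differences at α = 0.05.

df_between = 2, df_within = 42. F = MS_between/MS_within = 442.5/100.0 = 4.425. F_crit ≈ 3.22. Reject H₀. At least one mean differs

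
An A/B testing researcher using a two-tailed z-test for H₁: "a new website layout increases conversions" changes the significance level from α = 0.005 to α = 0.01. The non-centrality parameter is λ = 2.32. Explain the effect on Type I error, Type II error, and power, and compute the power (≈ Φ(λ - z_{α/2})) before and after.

Increasing α from 0.005 to 0.01:
• Type I error rate increases (α is the Type I rate by definition).
• Critical value moves from z_{α/2} = 2.807 to 2.576, so power = Φ(λ - z_{α/2}) goes from Φ(2.32 - 2.807) = 0.313 to Φ(2.32 - 2.576) = 0.399.
• Type II error rate β = 1 - power therefore decreases (0.687 → 0.601).
Appropriate when false negatives are costly — here, discarding a layout that would have improved conversions — lost revenue.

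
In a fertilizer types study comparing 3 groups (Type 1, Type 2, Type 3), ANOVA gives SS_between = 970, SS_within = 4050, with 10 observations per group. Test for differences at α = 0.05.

df_between = 2, df_within = 27. F = MS_between/MS_within = 485.0/150.0 = 3.233. F_crit ≈ 3.354. Fail to reject H₀.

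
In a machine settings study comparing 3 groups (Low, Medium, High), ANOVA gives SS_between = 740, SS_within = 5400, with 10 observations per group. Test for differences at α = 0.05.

df_between = 2, df_within = 27. F = MS_between/MS_within = 370.0/200.0 = 1.85. F_crit ≈ 3.354. Fail to reject H₀.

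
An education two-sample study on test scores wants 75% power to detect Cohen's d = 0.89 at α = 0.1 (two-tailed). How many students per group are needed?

z_{α/2} = 1.645, z_β = Φ⁻¹(0.75) = 0.674. For large effect (d = 0.89): n per group = 2(z_{α/2} + z_β)²/d² = 2(1.645 + 0.674)²/0.89² = 13.6 → 14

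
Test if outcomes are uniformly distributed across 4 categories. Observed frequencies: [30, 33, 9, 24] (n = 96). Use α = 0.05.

Expected = 24 each. χ² = Σ(O-E)²/E = 14.25. df = 3, critical value = 7.815. Reject H₀.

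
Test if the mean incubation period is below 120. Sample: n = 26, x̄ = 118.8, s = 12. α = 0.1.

t = (118.8 - 120)/(12/√26) = -0.51, df = 25. Critical t = -1.316. Fail to reject H₀.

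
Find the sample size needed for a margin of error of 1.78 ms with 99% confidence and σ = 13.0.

n = (z*σ/E)² = (2.576×13.0/1.78)² = 353.9 → n = 354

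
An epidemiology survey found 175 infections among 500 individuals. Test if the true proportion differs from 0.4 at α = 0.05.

p̂ = 0.35, p₀ = 0.4. z = (p̂ - p₀)/√(p₀(1-p₀)/n) = -2.282. Critical: ±1.96. Reject H₀.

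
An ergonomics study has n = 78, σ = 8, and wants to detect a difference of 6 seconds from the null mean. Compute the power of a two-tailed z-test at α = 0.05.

SE = σ/√n = 8/√78 = 0.906. Non-centrality λ = d/SE = 6/0.906 = 6.624. Power ≈ Φ(λ - z_{α/2}) = Φ(6.624 - 1.96) = Φ(4.664) = 1.0.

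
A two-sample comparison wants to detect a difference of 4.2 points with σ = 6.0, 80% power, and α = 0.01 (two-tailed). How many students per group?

n per group = 2(z_α/2 + z_β)²σ²/d² = 2×(2.576 + 0.84)²×6.0²/4.2² = 47.6 → n = 48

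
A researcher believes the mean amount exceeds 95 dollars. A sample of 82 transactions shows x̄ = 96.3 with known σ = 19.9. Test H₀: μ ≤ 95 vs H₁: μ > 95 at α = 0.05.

z = 0.592. Critical value: 1.645. Fail to reject H₀.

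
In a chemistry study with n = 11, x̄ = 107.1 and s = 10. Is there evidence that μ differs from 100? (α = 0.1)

t = (x̄ - μ₀)/(s/√n) = (107.1 - 100)/(10/√11) = 2.355. df = 10, critical t = ±1.812. Reject H₀.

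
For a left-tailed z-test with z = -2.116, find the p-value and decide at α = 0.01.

p = P(Z < -2.116) = Φ(-2.116) ≈ 0.0172. Since p ≥ 0.01, fail to reject H₀ (not significant) at α = 0.01.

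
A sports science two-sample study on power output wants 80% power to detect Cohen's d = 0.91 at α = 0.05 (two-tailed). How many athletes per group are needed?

z_{α/2} = 1.96, z_β = Φ⁻¹(0.8) = 0.842. For large effect (d = 0.91): n per group = 2(z_{α/2} + z_β)²/d² = 2(1.96 + 0.842)²/0.91² = 19.0 → 19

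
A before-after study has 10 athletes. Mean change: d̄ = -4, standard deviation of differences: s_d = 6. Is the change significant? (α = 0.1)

t = d̄/(s_d/√n) = -4/(6/√10) = -2.108. df = 9, critical t = ±1.833. Reject H₀.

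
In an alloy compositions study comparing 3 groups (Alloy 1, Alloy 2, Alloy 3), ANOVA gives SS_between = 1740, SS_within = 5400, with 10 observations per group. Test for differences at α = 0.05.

df_between = 2, df_within = 27. F = MS_between/MS_within = 870.0/200.0 = 4.35. F_crit ≈ 3.354. Reject H₀. At least one mean differs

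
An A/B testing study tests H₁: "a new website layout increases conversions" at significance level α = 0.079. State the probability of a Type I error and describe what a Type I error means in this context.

P(Type I error) = α = 0.079. A Type I error is rejecting H₀ when H₀ is actually true (false positive) — here, concluding that a new website layout increases conversions when in fact this is not the case. Consequence: rolling out a layout that doesn't actually help — wasted engineering effort.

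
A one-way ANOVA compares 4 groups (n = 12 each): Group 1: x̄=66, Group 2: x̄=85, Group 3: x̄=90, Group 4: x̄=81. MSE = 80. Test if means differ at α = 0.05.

Grand mean = 80.5. SS_between = 3852.0, MS_between = 1284.0. F = 16.05, F_crit ≈ 2.816. Reject H₀.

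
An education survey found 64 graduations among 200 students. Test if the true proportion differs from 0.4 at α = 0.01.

p̂ = 0.32, p₀ = 0.4. z = (p̂ - p₀)/√(p₀(1-p₀)/n) = -2.309. Critical: ±2.576. Fail to reject H₀.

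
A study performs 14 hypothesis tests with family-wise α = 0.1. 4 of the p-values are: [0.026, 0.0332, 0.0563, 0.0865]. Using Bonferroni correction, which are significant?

Bonferroni α = 0.1/14 = 0.00714. None of the given p-values are significant.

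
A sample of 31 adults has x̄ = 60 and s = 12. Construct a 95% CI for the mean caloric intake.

CI = x̄ ± t*(s/√n) = 60 ± 2.042(12/√31) = (55.6, 64.4)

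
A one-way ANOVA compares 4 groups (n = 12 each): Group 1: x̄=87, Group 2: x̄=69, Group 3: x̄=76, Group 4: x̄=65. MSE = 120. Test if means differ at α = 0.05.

Grand mean = 74.25. SS_between = 3345.0, MS_between = 1115.0. F = 9.292, F_crit ≈ 2.816. Reject H₀.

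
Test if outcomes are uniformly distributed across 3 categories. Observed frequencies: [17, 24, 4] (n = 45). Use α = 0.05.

Expected = 15 each. χ² = Σ(O-E)²/E = 13.733. df = 2, critical value = 5.991. Reject H₀.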